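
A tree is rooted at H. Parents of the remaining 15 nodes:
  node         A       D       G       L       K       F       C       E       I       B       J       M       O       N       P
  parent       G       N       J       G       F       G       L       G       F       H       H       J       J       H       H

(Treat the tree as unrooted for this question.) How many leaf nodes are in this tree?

Degree-1 nodes: A, B, C, D, E, I, K, M, O, P — 10 of them.

10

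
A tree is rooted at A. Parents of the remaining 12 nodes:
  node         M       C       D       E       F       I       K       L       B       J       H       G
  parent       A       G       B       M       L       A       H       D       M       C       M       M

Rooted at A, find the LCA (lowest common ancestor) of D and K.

D's ancestor chain is D, B, M, A and K's is K, H, M, A; they first meet at M.

M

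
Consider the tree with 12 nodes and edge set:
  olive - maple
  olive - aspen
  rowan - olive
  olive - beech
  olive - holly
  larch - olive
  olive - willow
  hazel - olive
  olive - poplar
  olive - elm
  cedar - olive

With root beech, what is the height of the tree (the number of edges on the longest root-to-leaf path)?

2

A deepest node is hazel, reached by beech – olive – hazel.
That path has 2 edges, so the height is 2.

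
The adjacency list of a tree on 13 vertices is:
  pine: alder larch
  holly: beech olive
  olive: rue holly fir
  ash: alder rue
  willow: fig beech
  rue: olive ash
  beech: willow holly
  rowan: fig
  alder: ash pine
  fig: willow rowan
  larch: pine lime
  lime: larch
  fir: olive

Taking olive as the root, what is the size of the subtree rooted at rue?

6

The subtree rooted at rue contains: rue, ash, alder, pine, larch, lime — 6 nodes.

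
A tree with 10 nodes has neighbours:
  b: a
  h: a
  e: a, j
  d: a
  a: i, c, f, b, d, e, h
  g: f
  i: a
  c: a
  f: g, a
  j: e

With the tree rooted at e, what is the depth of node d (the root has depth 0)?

e – a – d — 2 edges.

2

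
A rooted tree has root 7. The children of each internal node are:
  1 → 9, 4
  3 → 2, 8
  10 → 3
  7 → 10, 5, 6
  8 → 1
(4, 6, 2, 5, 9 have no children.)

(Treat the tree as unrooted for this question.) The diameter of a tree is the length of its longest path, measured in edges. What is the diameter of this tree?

Starting from 5, a farthest node is 4 at distance 6.
One longest path: 5 – 7 – 10 – 3 – 8 – 1 – 4.
So the diameter is 6.

6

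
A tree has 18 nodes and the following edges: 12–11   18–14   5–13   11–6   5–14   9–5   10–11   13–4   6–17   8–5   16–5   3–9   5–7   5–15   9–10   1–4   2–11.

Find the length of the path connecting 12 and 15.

The path is 12 – 11 – 10 – 9 – 5 – 15, which has 5 edges.

5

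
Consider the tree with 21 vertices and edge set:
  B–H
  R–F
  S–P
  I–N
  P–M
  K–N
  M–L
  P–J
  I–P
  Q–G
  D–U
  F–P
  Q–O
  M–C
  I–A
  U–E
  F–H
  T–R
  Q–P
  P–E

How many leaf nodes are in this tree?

11

Exactly 11 nodes have a single neighbour: A, B, C, D, G, J, K, L, O, S, T.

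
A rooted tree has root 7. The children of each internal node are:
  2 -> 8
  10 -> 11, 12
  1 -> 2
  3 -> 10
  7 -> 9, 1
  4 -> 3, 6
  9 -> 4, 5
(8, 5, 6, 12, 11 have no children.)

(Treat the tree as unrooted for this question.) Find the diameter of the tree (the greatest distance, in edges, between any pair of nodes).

8

A longest path is 11 – 10 – 3 – 4 – 9 – 7 – 1 – 2 – 8, with 8 edges.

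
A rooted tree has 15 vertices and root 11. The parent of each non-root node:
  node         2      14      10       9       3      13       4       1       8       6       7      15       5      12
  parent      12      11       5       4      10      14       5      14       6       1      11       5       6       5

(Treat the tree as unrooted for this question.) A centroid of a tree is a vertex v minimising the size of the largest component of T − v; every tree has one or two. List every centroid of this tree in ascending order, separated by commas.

5

Removing 5 splits the tree into components of sizes 7, 2, 2, 2, 1; the largest is 7 ≤ ⌊15/2⌋ = 7.
No neighbour of 5 does as well, so 5 is the unique centroid.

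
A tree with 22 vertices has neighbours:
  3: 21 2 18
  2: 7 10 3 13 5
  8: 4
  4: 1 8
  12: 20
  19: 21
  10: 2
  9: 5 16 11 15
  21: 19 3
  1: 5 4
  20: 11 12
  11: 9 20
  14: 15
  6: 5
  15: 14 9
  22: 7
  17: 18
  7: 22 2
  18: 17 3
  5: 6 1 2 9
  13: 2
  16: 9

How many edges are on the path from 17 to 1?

5

Walking from 17: 17 - 18 - 3 - 2 - 5 - 1. Length 5.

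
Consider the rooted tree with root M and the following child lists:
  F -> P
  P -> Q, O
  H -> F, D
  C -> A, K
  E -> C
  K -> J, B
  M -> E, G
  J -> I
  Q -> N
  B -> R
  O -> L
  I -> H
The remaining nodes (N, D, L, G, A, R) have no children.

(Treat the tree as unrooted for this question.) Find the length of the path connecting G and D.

Walking from G: G – M – E – C – K – J – I – H – D. Length 8.

8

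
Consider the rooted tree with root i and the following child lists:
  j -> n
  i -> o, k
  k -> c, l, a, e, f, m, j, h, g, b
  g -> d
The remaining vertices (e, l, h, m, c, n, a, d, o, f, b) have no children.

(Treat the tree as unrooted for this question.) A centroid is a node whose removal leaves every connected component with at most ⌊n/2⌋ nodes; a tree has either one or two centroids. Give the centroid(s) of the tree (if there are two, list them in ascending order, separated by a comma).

k

If k is removed the pieces have sizes 2, 2, 2, 1, 1, 1, 1, 1, 1, 1, 1, all ≤ ⌊15/2⌋ = 7.
Every other node leaves some component of size > 7, so the centroid is unique.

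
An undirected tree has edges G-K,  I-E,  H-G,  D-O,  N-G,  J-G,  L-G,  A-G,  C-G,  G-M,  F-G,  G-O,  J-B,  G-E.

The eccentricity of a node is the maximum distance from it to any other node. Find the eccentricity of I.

A farthest node from I is D (B also at distance 4).
The path I – E – G – O – D has 4 edges.

4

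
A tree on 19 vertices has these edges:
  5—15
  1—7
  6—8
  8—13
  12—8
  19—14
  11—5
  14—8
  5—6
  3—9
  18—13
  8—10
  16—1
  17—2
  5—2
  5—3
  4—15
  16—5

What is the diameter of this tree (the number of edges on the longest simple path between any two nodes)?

A longest path is 7 – 1 – 16 – 5 – 6 – 8 – 14 – 19, with 7 edges.

7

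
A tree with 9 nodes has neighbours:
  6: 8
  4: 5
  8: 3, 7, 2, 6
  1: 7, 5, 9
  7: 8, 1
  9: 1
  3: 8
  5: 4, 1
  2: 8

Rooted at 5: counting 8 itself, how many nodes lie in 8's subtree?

The subtree rooted at 8 contains: 8, 3, 6, 2 — 4 nodes.

4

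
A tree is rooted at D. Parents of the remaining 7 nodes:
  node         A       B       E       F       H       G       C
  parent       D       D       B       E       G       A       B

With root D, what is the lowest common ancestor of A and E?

D

Ancestors of A (toward the root): A, D.
Ancestors of E: E, B, D.
The deepest node appearing in both lists is D.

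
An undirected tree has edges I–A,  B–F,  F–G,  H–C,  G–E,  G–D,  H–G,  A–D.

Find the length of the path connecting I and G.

The path is I–A–D–G, which has 3 edges.

3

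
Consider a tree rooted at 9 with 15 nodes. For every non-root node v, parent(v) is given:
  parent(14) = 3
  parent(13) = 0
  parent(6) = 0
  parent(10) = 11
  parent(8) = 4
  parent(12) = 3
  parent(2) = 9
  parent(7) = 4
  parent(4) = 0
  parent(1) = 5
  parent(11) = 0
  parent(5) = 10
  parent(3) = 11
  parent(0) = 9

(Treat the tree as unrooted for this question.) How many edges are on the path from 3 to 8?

The path is 3 - 11 - 0 - 4 - 8, which has 4 edges.

4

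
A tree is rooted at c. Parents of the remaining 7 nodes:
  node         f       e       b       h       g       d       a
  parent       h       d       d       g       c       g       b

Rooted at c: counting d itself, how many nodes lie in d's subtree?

4

Descendants of d (including itself): d, b, e, a. That's 4.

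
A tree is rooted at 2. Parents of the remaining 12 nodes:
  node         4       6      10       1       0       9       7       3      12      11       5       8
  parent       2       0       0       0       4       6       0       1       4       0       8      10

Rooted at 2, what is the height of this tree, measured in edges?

5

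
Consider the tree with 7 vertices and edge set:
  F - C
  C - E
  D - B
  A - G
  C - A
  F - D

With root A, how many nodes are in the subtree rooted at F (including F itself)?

3

Descendants of F (including itself): F, D, B. That's 3.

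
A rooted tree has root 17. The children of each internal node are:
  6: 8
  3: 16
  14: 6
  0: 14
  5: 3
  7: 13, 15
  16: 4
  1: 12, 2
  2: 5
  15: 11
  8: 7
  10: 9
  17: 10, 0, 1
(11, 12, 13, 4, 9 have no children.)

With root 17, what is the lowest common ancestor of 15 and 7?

7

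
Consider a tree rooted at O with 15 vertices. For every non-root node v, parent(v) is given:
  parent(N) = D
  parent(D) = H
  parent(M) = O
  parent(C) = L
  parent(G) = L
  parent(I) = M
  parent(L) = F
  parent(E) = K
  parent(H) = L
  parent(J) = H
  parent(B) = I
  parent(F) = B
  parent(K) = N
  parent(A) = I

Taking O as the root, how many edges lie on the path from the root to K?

Climbing from K to the root: K–N–D–H–L–F–B–I–M–O. That's 9 steps.

9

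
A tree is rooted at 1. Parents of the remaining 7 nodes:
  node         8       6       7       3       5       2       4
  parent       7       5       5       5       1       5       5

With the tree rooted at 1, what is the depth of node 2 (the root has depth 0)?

2

Climbing from 2 to the root: 2–5–1. That's 2 steps.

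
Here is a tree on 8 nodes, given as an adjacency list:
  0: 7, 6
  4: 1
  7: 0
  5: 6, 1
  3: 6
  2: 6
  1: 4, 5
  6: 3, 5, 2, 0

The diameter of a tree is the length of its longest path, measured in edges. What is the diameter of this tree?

5

A longest path is 4 - 1 - 5 - 6 - 0 - 7, with 5 edges.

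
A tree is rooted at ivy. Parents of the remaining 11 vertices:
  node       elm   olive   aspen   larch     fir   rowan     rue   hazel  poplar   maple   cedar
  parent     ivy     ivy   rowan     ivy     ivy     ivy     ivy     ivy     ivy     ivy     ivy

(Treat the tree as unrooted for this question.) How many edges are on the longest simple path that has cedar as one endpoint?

3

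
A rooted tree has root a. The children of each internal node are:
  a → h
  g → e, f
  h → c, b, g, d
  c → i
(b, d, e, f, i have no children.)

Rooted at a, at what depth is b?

2

Path from a to b: a – h – b, which has 2 edges.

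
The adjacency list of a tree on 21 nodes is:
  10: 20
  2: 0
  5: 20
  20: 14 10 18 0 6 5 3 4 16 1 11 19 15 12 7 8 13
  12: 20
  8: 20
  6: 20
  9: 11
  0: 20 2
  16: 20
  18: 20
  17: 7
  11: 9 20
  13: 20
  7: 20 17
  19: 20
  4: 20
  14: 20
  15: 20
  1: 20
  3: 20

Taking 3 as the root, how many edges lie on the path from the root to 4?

2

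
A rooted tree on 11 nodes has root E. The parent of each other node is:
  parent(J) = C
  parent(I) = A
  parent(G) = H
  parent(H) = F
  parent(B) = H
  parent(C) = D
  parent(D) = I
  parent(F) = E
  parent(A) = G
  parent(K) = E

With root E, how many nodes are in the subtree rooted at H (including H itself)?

8

Descendants of H (including itself): H, B, G, A, I, D, C, J. That's 8.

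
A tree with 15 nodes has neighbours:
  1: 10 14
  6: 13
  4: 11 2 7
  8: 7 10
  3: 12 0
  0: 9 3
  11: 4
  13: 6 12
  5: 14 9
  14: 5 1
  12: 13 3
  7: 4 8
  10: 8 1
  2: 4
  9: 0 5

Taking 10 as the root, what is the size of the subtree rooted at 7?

7's subtree: {7, 4, 11, 2}, size 4.

4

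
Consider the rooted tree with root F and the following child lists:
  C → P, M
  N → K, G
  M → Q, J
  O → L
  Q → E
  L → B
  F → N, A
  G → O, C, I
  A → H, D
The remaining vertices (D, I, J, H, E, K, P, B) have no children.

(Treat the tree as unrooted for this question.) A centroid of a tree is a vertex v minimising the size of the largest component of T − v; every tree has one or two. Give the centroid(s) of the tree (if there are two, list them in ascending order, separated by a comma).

Delete G: the remaining components have sizes 6, 6, 3, 1. Max 6 ≤ 8, so G is a centroid.
No neighbour of G does as well, so G is the unique centroid.

G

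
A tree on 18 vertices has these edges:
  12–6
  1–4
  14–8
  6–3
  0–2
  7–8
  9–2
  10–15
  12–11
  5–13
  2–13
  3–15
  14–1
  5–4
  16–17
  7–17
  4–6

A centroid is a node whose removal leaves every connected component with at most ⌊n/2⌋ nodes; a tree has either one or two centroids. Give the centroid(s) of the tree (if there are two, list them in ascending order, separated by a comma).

4

Delete 4: the remaining components have sizes 6, 6, 5. Max 6 ≤ 9, so 4 is a centroid.
No neighbour of 4 does as well, so 4 is the unique centroid.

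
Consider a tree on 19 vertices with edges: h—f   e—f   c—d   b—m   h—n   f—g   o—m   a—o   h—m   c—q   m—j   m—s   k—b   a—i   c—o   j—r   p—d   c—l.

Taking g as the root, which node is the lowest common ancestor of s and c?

m

Ancestors of s (toward the root): s, m, h, f, g.
Ancestors of c: c, o, m, h, f, g.
The deepest node appearing in both lists is m.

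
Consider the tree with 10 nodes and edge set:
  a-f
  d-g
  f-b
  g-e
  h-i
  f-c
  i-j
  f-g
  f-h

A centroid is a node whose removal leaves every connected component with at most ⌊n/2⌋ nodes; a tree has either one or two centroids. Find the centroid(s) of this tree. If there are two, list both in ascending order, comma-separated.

f

Removing f splits the tree into components of sizes 3, 3, 1, 1, 1; the largest is 3 ≤ ⌊10/2⌋ = 5.
Every other node leaves some component of size > 5, so the centroid is unique.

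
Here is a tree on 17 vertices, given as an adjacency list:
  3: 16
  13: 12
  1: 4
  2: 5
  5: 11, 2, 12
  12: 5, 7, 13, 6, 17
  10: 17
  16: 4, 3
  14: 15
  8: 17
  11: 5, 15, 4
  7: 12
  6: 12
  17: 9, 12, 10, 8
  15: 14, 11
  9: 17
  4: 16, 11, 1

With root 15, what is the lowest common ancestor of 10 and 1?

10's ancestor chain is 10, 17, 12, 5, 11, 15 and 1's is 1, 4, 11, 15; they first meet at 11.

11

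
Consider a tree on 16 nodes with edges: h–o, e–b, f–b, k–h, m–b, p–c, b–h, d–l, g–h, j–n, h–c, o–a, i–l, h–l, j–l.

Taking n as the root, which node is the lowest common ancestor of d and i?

d's ancestor chain is d, l, j, n and i's is i, l, j, n; they first meet at l.

l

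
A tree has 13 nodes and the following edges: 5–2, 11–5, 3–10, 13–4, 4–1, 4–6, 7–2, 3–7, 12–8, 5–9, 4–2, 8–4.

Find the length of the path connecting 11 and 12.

11 – 5 – 2 – 4 – 8 – 12: 5 edges.

5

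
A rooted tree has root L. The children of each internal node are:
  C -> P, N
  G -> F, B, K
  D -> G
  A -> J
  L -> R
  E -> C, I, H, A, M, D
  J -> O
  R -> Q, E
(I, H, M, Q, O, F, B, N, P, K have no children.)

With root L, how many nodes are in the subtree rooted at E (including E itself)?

Descendants of E (including itself): E, C, A, D, H, I, M, P, N, J, G, O, B, K, F. That's 15.

15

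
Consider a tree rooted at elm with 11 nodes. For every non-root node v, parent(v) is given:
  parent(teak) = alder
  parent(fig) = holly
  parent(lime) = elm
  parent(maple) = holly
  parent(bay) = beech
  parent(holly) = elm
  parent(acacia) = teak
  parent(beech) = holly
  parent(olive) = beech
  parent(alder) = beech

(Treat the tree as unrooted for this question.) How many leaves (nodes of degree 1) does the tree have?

6

Degree-1 nodes: acacia, bay, fig, lime, maple, olive — 6 of them.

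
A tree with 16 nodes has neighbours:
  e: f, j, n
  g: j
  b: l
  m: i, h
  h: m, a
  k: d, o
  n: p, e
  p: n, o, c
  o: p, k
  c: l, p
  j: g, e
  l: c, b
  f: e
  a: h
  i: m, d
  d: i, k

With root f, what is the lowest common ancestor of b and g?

e

Path b→root: b l c p n e f; path g→root: g j e f.
First common node: e.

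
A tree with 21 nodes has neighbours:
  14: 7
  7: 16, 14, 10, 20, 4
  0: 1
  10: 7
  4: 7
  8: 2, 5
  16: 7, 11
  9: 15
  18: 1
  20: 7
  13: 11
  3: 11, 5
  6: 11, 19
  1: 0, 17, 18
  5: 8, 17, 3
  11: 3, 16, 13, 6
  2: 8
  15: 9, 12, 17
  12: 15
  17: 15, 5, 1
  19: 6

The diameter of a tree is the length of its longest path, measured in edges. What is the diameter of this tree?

8

Starting from 4, a farthest node is 12 at distance 8.
One longest path: 4 – 7 – 16 – 11 – 3 – 5 – 17 – 15 – 12.
So the diameter is 8.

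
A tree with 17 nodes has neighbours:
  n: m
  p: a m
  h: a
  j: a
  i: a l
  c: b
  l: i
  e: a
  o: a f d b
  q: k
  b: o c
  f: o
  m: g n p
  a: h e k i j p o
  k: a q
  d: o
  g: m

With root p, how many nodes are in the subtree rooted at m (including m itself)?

3

Descendants of m (including itself): m, g, n. That's 3.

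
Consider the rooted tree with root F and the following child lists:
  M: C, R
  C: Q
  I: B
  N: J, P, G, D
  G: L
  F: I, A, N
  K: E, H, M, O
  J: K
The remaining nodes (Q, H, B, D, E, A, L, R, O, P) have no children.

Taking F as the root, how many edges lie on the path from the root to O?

4

Climbing from O to the root: O → K → J → N → F. That's 4 steps.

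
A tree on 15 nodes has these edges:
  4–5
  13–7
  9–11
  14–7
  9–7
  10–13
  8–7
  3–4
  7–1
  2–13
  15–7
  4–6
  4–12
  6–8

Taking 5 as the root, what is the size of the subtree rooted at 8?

10

8's subtree: {8, 7, 9, 13, 1, 15, 14, 11, 2, 10}, size 10.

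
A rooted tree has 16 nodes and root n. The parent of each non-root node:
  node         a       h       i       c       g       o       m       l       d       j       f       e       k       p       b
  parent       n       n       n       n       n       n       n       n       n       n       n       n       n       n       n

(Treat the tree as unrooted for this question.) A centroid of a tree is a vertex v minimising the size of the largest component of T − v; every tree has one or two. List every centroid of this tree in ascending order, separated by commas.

If n is removed the pieces have sizes 1, 1, 1, 1, 1, 1, 1, 1, 1, 1, 1, 1, 1, 1, 1, all ≤ ⌊16/2⌋ = 8.
No neighbour of n does as well, so n is the unique centroid.

n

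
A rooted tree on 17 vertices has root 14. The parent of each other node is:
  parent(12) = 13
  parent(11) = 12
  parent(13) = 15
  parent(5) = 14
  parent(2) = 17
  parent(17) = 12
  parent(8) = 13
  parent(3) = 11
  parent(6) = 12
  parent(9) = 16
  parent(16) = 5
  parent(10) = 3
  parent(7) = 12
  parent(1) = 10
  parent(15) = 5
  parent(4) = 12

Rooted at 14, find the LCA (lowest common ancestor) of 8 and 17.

Path 8→root: 8 13 15 5 14; path 17→root: 17 12 13 15 5 14.
First common node: 13.

13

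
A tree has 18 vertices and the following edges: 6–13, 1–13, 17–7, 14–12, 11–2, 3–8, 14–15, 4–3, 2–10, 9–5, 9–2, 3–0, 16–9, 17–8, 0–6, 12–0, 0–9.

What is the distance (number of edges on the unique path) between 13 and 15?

13 - 6 - 0 - 12 - 14 - 15: 5 edges.

5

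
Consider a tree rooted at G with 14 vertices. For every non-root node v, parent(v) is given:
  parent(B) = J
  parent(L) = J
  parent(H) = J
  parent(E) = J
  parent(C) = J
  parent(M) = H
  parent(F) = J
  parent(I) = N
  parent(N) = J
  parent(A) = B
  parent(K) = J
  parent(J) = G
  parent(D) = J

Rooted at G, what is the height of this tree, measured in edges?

The longest root-to-leaf path is G – J – B – A (3 edges).

3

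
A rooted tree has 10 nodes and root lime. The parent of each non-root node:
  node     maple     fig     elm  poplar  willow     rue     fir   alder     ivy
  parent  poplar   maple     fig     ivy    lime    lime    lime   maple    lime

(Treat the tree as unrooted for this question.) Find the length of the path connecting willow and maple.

4

willow–lime–ivy–poplar–maple: 4 edges.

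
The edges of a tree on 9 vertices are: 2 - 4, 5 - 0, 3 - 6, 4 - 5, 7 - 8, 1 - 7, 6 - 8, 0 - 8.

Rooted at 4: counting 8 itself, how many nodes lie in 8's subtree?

5

The subtree rooted at 8 contains: 8, 7, 6, 1, 3 — 5 nodes.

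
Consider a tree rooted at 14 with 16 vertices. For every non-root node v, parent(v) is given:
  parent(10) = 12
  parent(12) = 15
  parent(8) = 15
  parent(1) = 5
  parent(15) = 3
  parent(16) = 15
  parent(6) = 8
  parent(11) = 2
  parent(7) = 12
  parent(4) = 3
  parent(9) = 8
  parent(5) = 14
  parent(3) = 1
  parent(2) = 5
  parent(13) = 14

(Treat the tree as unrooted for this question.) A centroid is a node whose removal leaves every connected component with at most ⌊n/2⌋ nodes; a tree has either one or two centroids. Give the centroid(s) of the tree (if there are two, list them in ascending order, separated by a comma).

Removing 3 splits the tree into components of sizes 8, 6, 1; the largest is 8 ≤ ⌊16/2⌋ = 8.
15 is adjacent to 3 and is also a centroid (the largest component after removing it is likewise 8).

3, 15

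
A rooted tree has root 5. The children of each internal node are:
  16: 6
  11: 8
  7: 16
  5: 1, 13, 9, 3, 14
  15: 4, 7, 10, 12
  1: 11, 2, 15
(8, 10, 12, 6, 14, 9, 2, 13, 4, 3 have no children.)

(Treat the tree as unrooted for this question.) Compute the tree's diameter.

Starting from 14, a farthest node is 6 at distance 6.
One longest path: 14–5–1–15–7–16–6.
So the diameter is 6.

6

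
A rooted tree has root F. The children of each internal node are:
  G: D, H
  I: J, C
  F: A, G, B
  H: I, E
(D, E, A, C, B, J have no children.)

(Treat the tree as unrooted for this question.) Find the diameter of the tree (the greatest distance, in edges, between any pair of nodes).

A longest path is J–I–H–G–F–B, with 5 edges.

5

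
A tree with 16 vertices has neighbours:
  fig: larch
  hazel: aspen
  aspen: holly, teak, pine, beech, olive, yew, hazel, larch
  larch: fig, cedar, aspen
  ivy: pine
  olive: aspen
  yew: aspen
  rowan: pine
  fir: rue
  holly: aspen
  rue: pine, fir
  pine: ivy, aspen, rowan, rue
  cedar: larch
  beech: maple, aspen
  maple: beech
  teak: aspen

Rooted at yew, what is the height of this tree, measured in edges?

4

fir sits deepest: yew-aspen-pine-rue-fir — 4 edges from the root.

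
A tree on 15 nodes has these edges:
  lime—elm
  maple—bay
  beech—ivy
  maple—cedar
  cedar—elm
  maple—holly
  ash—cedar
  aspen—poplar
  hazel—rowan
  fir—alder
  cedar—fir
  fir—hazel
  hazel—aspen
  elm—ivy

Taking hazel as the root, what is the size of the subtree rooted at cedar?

cedar's subtree: {cedar, elm, ash, maple, lime, ivy, bay, holly, beech}, size 9.

9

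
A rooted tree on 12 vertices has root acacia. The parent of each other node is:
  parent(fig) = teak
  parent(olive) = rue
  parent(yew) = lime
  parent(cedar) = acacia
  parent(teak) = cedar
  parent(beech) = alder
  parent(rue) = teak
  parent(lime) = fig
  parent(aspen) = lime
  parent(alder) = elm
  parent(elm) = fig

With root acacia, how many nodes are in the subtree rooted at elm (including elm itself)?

3

elm's subtree: {elm, alder, beech}, size 3.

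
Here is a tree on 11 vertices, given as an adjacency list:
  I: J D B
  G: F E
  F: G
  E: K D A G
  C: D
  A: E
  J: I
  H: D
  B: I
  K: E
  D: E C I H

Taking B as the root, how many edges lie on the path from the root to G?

4

B–I–D–E–G — 4 edges.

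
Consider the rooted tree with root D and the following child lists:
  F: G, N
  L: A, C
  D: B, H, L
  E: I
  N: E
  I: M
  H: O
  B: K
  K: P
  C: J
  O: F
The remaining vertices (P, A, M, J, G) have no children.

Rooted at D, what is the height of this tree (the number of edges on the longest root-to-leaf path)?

A deepest node is M, reached by D → H → O → F → N → E → I → M.
That path has 7 edges, so the height is 7.

7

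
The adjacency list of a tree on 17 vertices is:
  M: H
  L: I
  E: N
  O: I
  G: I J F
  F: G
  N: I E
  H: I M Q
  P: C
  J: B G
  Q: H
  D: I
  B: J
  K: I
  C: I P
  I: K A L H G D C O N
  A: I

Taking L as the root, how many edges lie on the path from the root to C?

Climbing from C to the root: C → I → L. That's 2 steps.

2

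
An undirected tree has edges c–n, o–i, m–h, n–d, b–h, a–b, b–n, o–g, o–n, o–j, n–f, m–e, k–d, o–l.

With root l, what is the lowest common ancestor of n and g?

o

Ancestors of n (toward the root): n, o, l.
Ancestors of g: g, o, l.
The deepest node appearing in both lists is o.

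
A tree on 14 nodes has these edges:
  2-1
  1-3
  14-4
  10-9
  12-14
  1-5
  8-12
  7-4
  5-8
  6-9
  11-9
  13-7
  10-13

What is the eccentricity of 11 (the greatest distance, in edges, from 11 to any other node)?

11

The node farthest from 11 is 2 (3 also at distance 11), via 11–9–10–13–7–4–14–12–8–5–1–2 — 11 edges.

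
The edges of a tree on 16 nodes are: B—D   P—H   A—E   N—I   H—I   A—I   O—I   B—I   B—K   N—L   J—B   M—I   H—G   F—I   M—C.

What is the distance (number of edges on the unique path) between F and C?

The path is F - I - M - C, which has 3 edges.

3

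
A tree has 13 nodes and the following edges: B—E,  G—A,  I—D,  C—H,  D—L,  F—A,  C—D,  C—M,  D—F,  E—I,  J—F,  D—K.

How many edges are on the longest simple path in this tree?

6

BFS from B reaches G last, at distance 6; BFS from G confirms no node is farther.
Path: B–E–I–D–F–A–G.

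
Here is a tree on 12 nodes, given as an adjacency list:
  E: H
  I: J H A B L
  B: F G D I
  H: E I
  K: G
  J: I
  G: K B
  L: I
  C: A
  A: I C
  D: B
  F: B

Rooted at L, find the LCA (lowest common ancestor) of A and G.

I

Path A→root: A I L; path G→root: G B I L.
First common node: I.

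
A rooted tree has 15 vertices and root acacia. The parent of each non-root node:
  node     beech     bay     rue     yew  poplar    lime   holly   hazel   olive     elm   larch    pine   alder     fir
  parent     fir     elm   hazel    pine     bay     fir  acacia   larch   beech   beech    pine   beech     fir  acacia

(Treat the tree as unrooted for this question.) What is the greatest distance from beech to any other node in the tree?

4

The node farthest from beech is rue, via beech – pine – larch – hazel – rue — 4 edges.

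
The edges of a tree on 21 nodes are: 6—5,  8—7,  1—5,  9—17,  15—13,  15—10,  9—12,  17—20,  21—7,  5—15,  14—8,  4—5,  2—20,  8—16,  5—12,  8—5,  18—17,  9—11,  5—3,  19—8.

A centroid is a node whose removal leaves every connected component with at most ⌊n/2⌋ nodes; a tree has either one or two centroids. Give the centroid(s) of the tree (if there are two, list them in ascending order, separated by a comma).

If 5 is removed the pieces have sizes 7, 6, 3, 1, 1, 1, 1, all ≤ ⌊21/2⌋ = 10.
No neighbour of 5 does as well, so 5 is the unique centroid.

5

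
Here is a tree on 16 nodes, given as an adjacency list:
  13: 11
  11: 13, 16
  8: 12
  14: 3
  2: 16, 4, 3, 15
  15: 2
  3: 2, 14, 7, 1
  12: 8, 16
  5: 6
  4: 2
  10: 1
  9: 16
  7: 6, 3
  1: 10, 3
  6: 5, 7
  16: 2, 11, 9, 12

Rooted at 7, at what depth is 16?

3

Path from 7 to 16: 7 → 3 → 2 → 16, which has 3 edges.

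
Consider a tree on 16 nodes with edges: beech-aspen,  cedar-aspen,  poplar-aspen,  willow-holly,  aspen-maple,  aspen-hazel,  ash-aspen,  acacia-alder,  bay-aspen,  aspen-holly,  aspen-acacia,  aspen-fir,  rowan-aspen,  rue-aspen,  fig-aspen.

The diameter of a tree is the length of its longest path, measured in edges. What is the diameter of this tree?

4

Starting from alder, a farthest node is willow at distance 4.
One longest path: alder – acacia – aspen – holly – willow.
So the diameter is 4.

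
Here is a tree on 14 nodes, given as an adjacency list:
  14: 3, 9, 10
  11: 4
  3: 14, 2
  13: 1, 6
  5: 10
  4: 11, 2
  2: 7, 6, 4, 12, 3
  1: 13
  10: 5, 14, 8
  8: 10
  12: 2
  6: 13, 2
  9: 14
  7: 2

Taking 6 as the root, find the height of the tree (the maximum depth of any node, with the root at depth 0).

5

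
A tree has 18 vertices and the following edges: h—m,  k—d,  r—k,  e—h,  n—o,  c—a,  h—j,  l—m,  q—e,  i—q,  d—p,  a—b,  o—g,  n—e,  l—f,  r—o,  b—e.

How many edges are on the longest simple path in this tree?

10

A longest path is p - d - k - r - o - n - e - h - m - l - f, with 10 edges.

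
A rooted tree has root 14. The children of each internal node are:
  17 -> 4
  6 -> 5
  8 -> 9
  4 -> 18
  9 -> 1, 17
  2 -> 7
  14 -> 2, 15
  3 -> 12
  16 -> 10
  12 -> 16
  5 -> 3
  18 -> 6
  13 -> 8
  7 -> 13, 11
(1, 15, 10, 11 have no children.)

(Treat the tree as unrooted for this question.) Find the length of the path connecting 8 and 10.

Walking from 8: 8 – 9 – 17 – 4 – 18 – 6 – 5 – 3 – 12 – 16 – 10. Length 10.

10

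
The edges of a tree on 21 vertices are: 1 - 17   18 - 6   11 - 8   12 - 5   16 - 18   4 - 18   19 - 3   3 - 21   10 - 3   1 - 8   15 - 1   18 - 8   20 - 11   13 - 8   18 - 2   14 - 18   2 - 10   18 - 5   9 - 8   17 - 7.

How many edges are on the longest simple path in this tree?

8

BFS from 19 reaches 7 last, at distance 8; BFS from 7 confirms no node is farther.
Path: 19–3–10–2–18–8–1–17–7.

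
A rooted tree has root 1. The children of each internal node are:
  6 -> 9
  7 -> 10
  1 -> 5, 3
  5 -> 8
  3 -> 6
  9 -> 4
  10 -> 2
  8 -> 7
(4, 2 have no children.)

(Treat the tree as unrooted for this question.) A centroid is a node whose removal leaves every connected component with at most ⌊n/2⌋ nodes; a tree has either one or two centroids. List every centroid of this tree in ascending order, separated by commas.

1, 5

Removing 5 splits the tree into components of sizes 5, 4; the largest is 5 ≤ ⌊10/2⌋ = 5.
Its neighbour 1 also leaves a largest component of size 5, so both are centroids.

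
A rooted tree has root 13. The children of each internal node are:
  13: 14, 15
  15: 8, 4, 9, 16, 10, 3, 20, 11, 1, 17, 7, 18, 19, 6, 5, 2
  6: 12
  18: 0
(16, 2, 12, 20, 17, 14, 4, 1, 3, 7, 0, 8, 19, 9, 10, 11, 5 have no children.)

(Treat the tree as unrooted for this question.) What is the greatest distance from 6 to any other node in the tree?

3

The node farthest from 6 is 14 (0 also at distance 3), via 6-15-13-14 — 3 edges.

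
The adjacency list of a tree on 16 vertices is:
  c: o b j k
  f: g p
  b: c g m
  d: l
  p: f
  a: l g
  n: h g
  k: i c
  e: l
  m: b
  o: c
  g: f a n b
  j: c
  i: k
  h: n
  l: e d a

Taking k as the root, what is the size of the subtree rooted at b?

The subtree rooted at b contains: b, g, m, a, f, n, l, p, h, e, d — 11 nodes.

11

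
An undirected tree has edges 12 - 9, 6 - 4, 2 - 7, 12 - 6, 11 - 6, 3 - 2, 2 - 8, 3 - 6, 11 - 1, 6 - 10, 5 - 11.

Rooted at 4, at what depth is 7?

Climbing from 7 to the root: 7–2–3–6–4. That's 4 steps.

4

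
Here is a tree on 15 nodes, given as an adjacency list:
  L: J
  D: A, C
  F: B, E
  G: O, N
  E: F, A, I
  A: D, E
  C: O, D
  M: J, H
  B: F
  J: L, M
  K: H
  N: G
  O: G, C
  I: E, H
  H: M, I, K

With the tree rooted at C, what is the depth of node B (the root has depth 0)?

C → D → A → E → F → B — 5 edges.

5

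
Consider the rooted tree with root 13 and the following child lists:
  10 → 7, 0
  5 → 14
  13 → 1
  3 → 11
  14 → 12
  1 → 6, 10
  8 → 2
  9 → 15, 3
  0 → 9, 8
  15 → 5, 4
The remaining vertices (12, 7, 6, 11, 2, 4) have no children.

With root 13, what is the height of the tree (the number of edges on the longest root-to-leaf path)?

A deepest node is 12, reached by 13-1-10-0-9-15-5-14-12.
That path has 8 edges, so the height is 8.

8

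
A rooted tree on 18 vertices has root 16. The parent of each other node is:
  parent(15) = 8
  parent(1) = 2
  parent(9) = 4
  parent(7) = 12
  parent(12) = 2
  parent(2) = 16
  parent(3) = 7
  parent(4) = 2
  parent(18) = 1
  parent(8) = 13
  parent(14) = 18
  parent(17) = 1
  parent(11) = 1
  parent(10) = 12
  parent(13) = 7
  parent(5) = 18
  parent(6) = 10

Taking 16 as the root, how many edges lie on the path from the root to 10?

3

16 → 2 → 12 → 10 — 3 edges.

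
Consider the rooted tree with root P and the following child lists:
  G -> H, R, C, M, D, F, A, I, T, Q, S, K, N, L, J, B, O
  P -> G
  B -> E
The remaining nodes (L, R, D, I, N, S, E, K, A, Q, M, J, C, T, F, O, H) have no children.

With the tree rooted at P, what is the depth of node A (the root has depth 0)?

2

P – G – A — 2 edges.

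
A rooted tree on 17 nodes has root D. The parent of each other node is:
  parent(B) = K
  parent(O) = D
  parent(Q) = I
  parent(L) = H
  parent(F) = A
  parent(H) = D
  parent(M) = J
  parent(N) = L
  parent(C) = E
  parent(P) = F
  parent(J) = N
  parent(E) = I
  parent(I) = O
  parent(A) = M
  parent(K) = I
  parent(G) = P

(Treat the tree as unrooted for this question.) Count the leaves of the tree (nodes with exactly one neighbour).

4

The leaves are B, C, G, Q.
That is 4 leaves.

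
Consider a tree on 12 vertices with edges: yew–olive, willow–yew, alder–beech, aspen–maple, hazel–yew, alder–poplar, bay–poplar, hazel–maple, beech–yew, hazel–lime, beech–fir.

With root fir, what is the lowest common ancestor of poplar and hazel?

poplar's ancestor chain is poplar, alder, beech, fir and hazel's is hazel, yew, beech, fir; they first meet at beech.

beech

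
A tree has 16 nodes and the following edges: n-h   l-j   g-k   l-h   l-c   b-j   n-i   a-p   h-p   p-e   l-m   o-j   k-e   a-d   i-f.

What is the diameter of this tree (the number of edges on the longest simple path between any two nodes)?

BFS from g reaches f last, at distance 7; BFS from f confirms no node is farther.
Path: g–k–e–p–h–n–i–f.

7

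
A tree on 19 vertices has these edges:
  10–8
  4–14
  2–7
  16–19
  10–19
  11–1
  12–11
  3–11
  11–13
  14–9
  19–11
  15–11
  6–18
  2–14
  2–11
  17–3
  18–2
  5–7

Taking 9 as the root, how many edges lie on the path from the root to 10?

5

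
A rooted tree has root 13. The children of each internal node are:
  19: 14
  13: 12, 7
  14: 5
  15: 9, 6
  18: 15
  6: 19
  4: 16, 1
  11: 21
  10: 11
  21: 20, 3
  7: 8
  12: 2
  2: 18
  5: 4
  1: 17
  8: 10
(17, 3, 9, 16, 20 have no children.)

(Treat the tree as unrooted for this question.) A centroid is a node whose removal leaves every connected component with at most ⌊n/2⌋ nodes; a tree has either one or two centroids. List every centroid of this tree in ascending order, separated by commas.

18

Removing 18 splits the tree into components of sizes 10, 10; the largest is 10 ≤ ⌊21/2⌋ = 10.
No neighbour of 18 does as well, so 18 is the unique centroid.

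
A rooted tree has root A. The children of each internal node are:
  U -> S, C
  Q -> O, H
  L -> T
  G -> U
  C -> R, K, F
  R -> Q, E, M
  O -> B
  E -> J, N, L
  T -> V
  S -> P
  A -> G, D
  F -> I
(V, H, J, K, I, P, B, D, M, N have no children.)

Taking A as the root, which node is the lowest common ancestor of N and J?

E

Path N→root: N E R C U G A; path J→root: J E R C U G A.
First common node: E.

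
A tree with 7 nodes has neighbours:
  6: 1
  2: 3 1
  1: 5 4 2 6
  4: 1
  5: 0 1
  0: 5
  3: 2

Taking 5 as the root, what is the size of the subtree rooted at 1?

1's subtree: {1, 2, 4, 6, 3}, size 5.

5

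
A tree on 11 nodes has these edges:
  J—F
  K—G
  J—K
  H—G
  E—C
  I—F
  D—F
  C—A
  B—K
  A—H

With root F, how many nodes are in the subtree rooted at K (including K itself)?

7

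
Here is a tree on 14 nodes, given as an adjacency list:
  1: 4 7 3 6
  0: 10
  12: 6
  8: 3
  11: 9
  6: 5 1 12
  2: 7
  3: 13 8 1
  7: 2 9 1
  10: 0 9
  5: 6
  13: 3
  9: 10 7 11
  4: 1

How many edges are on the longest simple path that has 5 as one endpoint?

6

A farthest node from 5 is 0.
The path 5–6–1–7–9–10–0 has 6 edges.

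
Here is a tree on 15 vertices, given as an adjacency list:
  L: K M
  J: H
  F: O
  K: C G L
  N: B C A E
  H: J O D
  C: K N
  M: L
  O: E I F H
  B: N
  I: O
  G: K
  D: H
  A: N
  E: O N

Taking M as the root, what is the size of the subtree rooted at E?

7

E's subtree: {E, O, H, I, F, J, D}, size 7.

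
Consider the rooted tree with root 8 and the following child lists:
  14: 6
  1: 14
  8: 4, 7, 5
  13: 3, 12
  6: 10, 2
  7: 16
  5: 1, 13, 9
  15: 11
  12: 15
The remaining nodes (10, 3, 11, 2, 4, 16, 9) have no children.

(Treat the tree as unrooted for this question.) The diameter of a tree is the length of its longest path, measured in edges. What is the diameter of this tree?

BFS from 11 reaches 10 last, at distance 8; BFS from 10 confirms no node is farther.
Path: 11 – 15 – 12 – 13 – 5 – 1 – 14 – 6 – 10.

8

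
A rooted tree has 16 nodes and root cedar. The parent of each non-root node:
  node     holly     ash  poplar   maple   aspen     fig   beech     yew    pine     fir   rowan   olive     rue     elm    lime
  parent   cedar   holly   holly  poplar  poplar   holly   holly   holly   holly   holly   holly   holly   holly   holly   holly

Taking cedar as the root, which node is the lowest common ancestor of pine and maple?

holly

Path pine→root: pine holly cedar; path maple→root: maple poplar holly cedar.
First common node: holly.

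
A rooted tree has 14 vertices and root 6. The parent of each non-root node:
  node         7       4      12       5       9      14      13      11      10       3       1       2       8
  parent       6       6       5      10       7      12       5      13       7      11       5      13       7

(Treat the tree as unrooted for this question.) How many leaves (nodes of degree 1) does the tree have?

7

Degree-1 nodes: 1, 2, 3, 4, 8, 9, 14 — 7 of them.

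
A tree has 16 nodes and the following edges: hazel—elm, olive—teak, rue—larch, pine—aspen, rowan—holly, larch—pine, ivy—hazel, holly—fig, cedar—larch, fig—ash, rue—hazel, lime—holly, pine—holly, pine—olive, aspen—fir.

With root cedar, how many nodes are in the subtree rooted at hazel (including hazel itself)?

3

The subtree rooted at hazel contains: hazel, ivy, elm — 3 nodes.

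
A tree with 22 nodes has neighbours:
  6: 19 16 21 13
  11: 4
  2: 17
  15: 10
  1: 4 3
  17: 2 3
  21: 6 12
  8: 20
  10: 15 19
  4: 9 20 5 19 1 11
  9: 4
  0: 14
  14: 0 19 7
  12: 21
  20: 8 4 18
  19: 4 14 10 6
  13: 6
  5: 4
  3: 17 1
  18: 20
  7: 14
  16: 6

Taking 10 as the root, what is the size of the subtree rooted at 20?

3

20's subtree: {20, 18, 8}, size 3.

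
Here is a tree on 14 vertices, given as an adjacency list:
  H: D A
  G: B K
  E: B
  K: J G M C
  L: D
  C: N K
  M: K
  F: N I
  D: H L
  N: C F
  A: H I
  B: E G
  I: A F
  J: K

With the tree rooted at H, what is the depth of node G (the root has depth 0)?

7

Path from H to G: H → A → I → F → N → C → K → G, which has 7 edges.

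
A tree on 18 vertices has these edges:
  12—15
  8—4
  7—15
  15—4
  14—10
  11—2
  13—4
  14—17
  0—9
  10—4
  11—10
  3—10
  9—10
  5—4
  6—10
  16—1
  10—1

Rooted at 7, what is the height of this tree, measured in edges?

The longest root-to-leaf path is 7 → 15 → 4 → 10 → 9 → 0 (5 edges).

5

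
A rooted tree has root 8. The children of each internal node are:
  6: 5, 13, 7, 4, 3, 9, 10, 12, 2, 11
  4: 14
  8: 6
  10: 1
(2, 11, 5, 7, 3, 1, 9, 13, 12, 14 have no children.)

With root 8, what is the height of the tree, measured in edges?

1 sits deepest: 8–6–10–1 — 3 edges from the root.

3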